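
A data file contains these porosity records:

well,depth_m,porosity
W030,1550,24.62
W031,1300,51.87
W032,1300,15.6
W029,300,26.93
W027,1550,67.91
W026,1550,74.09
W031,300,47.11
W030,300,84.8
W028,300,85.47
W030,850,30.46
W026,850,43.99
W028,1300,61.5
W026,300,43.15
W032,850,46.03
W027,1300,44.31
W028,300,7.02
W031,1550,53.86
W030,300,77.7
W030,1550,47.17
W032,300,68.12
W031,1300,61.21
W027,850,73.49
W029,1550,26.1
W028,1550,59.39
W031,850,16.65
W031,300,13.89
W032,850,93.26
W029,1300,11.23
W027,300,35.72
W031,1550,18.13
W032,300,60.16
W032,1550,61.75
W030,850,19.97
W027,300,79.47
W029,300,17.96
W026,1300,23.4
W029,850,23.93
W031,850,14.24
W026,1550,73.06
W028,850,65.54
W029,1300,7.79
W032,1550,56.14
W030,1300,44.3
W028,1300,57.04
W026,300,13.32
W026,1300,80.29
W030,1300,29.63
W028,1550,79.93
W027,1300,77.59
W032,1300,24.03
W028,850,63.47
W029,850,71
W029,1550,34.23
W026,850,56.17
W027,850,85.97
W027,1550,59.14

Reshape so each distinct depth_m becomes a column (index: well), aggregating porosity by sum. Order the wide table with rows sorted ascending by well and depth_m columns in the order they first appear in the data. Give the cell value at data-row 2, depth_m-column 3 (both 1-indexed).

115.19

With rows sorted ascending by well, row 2 is well=W027. depth_m columns in first-appearance order: 1550, 1300, 300, 850; column 3 is 300.
Long rows with well=W027, depth_m=300: 35.72 + 79.47 = 115.19.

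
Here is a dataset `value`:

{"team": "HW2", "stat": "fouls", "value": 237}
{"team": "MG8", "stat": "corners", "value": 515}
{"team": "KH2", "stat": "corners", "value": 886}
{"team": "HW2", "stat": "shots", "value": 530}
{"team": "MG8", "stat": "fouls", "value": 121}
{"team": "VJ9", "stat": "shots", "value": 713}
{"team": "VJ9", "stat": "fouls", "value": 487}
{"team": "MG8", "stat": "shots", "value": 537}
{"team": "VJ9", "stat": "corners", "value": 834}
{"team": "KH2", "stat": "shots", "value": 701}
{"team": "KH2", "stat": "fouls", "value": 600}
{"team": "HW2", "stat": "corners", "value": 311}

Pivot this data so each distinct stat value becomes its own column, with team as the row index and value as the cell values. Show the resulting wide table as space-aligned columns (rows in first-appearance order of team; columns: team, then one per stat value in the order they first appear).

team  fouls  corners  shots
HW2   237    311      530  
MG8   121    515      537  
KH2   600    886      701  
VJ9   487    834      713  

Columns: team plus the 3 distinct stat values (fouls, corners, shots).
For example, row HW2 column fouls takes value=237 from the long row (HW2, fouls).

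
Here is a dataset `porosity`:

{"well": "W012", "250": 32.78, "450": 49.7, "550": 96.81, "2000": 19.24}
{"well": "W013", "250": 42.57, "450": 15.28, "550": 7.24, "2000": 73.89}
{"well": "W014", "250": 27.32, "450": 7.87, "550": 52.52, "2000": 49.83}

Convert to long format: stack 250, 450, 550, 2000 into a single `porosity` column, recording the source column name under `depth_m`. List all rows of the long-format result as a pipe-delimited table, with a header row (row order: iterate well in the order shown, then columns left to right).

| well | depth_m | porosity |
| W012 | 250 | 32.78 |
| W012 | 450 | 49.7 |
| W012 | 550 | 96.81 |
| W012 | 2000 | 19.24 |
| W013 | 250 | 42.57 |
| W013 | 450 | 15.28 |
| W013 | 550 | 7.24 |
| W013 | 2000 | 73.89 |
| W014 | 250 | 27.32 |
| W014 | 450 | 7.87 |
| W014 | 550 | 52.52 |
| W014 | 2000 | 49.83 |

Each (well, column) pair becomes one row: 3 × 4 = 12 rows.
For example, (W012, 250) → porosity=32.78.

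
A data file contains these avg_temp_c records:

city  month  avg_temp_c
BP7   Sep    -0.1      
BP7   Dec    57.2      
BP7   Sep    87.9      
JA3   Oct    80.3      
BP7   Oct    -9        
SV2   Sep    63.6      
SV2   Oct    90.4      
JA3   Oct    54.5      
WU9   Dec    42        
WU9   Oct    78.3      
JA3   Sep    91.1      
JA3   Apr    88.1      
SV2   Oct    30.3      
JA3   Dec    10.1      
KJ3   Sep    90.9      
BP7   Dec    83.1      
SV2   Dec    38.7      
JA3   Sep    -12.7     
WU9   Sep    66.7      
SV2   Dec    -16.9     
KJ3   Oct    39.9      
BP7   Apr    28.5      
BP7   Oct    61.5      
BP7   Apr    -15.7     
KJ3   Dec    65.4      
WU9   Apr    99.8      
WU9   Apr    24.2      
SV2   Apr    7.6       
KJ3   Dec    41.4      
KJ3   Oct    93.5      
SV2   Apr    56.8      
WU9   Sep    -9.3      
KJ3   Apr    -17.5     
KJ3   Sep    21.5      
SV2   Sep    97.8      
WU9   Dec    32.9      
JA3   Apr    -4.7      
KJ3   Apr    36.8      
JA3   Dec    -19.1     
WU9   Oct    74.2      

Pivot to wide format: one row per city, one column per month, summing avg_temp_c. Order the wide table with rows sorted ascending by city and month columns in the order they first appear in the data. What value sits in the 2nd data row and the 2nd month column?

-9

With rows sorted ascending by city, row 2 is city=JA3. month columns in first-appearance order: Sep, Dec, Oct, Apr; column 2 is Dec.
Long rows with city=JA3, month=Dec: 10.1 + -19.1 = -9.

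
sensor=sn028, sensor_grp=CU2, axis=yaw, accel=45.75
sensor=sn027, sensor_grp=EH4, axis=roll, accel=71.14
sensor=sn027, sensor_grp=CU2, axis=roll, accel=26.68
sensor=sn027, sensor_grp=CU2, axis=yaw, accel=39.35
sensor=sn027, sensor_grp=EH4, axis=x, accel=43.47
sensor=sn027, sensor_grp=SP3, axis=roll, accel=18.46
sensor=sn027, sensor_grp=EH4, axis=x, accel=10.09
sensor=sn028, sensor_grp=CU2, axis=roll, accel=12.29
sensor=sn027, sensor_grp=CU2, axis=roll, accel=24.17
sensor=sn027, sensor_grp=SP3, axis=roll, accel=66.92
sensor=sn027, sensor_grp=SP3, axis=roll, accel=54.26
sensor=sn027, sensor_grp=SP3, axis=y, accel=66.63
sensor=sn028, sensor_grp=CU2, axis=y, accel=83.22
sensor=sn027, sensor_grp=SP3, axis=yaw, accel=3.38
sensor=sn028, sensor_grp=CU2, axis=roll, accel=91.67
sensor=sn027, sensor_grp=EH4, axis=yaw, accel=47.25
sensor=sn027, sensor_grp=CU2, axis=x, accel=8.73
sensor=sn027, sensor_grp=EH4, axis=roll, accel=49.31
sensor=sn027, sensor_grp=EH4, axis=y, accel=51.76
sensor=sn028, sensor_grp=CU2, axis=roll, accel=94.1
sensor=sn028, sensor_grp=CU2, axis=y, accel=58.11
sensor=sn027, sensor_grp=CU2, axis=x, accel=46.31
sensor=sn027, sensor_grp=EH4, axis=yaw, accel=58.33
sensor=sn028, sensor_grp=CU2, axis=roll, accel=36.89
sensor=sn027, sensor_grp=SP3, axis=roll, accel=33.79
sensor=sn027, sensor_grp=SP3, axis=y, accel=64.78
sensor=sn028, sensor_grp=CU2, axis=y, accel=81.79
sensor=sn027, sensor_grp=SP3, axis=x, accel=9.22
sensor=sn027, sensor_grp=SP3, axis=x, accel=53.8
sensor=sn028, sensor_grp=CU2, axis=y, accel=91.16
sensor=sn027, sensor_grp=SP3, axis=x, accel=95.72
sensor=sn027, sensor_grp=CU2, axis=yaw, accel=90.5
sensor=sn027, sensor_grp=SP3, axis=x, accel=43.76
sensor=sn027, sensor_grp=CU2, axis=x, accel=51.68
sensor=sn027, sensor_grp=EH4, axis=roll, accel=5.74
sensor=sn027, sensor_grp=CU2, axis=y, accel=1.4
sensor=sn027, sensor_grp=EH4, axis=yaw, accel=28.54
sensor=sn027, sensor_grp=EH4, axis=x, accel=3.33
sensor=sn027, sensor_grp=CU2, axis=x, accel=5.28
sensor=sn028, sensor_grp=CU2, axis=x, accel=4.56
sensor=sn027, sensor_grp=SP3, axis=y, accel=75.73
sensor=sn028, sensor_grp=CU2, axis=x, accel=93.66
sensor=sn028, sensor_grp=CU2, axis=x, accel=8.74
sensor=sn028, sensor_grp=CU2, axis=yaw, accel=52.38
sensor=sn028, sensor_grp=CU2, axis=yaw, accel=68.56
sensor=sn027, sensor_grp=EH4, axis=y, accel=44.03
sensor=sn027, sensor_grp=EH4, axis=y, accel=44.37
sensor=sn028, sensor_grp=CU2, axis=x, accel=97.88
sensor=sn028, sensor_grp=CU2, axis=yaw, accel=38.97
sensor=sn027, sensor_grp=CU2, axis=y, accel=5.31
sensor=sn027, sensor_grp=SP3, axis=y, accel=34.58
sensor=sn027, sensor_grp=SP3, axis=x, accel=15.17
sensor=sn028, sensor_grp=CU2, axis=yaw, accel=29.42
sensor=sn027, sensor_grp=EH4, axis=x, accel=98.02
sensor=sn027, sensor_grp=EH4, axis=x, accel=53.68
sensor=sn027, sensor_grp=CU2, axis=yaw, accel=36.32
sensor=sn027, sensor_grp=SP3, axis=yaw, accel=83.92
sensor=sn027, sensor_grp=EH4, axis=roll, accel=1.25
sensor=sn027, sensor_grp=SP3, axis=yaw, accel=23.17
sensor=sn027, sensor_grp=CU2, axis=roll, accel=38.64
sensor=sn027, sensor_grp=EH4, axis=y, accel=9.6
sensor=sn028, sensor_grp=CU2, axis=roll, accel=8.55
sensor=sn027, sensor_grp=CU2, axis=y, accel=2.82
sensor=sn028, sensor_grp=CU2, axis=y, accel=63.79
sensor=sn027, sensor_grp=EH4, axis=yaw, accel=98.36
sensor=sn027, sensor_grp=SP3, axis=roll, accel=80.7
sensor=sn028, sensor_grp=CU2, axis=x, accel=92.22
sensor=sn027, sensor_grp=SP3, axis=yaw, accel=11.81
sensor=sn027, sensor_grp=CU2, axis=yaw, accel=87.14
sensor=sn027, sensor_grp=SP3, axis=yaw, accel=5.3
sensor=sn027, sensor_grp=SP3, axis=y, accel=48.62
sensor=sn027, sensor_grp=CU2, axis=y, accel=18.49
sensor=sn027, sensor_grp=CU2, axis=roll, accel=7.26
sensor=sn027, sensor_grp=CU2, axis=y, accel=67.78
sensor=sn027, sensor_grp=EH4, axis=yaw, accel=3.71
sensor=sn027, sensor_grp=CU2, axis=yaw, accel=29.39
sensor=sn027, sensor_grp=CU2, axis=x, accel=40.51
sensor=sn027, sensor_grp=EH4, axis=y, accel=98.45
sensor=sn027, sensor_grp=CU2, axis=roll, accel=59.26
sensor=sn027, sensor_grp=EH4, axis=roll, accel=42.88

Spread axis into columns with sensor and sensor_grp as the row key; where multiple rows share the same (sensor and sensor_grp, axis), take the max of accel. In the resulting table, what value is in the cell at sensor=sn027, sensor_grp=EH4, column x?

98.02

Rows with sensor=sn027, sensor_grp=EH4 and axis=x: accel values are 43.47, 10.09, 3.33, 98.02, 53.68.
max(43.47, 10.09, 3.33, 98.02, 53.68) = 98.02.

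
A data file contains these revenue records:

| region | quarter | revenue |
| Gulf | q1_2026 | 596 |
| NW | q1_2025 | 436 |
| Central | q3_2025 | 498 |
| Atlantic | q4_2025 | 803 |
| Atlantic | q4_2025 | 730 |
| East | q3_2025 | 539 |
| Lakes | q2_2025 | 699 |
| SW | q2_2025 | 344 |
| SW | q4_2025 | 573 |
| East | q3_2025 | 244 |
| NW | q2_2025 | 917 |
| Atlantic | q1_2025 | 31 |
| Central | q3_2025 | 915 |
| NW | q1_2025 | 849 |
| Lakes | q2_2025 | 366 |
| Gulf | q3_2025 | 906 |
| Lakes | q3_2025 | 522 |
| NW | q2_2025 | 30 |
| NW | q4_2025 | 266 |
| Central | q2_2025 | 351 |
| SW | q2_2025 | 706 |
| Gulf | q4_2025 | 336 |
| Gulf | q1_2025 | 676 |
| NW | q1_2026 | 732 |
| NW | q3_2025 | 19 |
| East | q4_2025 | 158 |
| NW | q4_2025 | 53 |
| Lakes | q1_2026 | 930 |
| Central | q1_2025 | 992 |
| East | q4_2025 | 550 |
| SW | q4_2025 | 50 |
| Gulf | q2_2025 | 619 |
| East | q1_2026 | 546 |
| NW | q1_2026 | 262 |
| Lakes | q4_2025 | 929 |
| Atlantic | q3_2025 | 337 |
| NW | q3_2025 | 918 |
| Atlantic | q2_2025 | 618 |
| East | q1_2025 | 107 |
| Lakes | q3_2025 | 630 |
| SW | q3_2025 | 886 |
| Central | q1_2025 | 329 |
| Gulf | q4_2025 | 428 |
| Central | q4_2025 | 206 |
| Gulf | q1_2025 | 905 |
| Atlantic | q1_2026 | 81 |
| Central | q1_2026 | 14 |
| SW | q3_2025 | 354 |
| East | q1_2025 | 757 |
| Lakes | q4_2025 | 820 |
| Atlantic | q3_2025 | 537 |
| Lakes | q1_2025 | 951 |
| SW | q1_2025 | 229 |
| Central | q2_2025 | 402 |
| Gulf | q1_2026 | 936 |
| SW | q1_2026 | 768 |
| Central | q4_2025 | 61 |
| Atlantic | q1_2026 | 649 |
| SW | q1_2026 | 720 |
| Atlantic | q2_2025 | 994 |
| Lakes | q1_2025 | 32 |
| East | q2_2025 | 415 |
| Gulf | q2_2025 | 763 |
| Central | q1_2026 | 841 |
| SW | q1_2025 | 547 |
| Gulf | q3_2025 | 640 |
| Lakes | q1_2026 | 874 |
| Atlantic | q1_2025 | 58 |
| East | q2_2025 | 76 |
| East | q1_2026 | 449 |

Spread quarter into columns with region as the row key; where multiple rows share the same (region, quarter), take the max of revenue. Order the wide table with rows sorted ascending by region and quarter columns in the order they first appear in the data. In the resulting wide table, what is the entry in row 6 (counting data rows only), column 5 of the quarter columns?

With rows sorted ascending by region, row 6 is region=NW. quarter columns in first-appearance order: q1_2026, q1_2025, q3_2025, q4_2025, q2_2025; column 5 is q2_2025.
Long rows with region=NW, quarter=q2_2025: max(917, 30) = 917.

917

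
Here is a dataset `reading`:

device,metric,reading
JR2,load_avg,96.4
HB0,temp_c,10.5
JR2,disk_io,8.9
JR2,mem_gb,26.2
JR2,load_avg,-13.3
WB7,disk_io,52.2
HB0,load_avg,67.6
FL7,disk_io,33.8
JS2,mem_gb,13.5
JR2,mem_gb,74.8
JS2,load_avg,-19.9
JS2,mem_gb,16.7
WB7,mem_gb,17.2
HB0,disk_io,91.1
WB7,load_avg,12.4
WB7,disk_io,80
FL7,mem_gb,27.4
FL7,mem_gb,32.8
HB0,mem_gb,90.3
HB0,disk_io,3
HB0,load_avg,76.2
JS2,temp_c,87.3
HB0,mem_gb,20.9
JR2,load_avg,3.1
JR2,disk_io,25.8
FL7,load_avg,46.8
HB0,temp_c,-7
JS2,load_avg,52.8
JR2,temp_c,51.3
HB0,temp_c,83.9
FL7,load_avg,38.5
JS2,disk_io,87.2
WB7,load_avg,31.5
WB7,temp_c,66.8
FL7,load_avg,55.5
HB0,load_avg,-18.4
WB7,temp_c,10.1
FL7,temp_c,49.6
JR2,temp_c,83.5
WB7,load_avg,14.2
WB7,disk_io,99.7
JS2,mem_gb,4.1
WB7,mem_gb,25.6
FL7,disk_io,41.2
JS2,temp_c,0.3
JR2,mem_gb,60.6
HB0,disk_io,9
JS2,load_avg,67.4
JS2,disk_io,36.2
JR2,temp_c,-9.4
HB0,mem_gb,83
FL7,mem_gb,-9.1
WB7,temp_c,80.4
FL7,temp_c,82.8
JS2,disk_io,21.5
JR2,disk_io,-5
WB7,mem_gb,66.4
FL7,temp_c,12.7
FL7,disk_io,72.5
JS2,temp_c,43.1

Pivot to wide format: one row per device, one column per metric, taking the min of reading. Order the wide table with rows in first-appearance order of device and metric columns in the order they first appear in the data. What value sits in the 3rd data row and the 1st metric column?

With rows in first-appearance order of device, row 3 is device=WB7. metric columns in first-appearance order: load_avg, temp_c, disk_io, mem_gb; column 1 is load_avg.
Long rows with device=WB7, metric=load_avg: min(12.4, 31.5, 14.2) = 12.4.

12.4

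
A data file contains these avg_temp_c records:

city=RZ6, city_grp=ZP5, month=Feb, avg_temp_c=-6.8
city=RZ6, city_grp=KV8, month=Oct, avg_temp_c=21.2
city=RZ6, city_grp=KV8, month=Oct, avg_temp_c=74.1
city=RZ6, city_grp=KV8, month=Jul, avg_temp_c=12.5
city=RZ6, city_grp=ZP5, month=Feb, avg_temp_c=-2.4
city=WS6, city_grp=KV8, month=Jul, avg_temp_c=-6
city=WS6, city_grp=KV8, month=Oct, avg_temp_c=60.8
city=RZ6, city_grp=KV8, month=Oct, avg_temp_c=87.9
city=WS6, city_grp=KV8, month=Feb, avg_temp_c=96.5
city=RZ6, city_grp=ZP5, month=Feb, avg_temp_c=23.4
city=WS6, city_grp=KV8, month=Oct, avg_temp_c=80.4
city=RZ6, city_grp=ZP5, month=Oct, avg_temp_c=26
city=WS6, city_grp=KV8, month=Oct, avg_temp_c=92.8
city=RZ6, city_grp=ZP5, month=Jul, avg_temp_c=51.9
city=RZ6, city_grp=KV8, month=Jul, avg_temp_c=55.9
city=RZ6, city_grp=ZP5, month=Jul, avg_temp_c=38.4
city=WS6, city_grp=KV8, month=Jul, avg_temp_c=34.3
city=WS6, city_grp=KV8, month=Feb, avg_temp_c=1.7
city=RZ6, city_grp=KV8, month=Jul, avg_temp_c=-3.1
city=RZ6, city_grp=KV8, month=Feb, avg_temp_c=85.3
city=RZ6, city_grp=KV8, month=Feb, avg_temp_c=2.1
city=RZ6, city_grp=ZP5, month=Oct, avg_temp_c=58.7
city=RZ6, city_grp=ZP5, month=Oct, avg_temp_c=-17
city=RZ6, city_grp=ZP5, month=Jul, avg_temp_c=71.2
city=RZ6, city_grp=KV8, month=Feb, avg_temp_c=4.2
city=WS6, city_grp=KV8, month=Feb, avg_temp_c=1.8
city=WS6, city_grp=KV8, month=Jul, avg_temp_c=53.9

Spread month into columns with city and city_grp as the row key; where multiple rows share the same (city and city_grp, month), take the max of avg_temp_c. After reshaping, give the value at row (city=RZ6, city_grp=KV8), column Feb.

Rows with city=RZ6, city_grp=KV8 and month=Feb: avg_temp_c values are 85.3, 2.1, 4.2.
max(85.3, 2.1, 4.2) = 85.3.

85.3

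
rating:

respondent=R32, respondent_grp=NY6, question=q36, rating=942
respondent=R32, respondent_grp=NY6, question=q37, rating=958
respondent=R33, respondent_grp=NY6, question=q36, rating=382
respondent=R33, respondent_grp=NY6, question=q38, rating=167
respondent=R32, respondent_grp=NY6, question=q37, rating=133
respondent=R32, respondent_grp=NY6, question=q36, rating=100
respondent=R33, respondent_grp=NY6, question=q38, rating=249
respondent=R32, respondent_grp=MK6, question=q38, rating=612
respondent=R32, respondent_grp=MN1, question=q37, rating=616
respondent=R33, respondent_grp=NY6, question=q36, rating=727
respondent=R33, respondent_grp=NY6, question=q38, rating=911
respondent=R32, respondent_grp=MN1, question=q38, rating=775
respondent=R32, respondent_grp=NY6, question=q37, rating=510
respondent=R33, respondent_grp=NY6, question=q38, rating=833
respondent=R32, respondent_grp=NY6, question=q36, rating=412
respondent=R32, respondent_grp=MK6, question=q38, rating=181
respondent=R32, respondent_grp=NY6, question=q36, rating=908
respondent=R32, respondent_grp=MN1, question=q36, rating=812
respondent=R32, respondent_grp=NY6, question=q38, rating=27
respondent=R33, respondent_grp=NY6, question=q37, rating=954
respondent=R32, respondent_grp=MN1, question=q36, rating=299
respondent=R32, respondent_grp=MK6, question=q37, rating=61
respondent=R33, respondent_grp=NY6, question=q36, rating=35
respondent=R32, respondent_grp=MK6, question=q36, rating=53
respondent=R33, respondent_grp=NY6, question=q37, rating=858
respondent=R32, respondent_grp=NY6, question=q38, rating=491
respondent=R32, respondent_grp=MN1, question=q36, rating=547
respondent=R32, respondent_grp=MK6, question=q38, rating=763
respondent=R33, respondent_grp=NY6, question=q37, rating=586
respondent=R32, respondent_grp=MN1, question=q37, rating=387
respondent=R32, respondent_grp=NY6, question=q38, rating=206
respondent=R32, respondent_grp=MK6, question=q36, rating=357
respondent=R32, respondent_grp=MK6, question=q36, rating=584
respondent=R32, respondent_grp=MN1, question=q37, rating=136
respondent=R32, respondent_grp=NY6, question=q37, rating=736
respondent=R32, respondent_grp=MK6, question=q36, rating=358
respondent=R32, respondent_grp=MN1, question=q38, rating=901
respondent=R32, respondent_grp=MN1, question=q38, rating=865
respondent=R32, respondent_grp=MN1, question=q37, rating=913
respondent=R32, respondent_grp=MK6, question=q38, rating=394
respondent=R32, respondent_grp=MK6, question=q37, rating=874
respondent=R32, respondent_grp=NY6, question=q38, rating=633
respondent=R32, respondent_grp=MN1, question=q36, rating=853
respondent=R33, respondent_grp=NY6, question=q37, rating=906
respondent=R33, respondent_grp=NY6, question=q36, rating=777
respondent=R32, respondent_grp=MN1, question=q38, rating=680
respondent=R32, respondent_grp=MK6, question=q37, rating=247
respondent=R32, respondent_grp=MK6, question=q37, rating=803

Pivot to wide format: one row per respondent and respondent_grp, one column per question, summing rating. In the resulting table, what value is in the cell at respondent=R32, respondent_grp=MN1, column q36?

2511

Rows with respondent=R32, respondent_grp=MN1 and question=q36: rating values are 812, 299, 547, 853.
812 + 299 + 547 + 853 = 2511.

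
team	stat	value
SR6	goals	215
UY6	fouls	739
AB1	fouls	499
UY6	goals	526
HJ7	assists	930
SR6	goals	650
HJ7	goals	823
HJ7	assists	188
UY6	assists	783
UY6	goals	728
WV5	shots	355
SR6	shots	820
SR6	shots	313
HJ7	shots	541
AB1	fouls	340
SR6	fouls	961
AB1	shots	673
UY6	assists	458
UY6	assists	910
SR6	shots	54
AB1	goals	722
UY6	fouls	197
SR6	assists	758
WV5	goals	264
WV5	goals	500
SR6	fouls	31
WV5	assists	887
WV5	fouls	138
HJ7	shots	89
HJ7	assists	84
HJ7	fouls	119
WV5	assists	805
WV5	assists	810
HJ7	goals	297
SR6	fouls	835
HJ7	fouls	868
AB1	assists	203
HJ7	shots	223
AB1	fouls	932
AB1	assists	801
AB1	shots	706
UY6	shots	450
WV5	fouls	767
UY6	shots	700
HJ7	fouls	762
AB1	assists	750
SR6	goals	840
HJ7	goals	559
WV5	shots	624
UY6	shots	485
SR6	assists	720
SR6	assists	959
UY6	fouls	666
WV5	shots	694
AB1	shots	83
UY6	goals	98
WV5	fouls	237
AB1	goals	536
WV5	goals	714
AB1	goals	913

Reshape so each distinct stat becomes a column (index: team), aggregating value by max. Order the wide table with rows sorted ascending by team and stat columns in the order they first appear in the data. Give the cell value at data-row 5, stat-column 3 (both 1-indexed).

887

With rows sorted ascending by team, row 5 is team=WV5. stat columns in first-appearance order: goals, fouls, assists, shots; column 3 is assists.
Long rows with team=WV5, stat=assists: max(887, 805, 810) = 887.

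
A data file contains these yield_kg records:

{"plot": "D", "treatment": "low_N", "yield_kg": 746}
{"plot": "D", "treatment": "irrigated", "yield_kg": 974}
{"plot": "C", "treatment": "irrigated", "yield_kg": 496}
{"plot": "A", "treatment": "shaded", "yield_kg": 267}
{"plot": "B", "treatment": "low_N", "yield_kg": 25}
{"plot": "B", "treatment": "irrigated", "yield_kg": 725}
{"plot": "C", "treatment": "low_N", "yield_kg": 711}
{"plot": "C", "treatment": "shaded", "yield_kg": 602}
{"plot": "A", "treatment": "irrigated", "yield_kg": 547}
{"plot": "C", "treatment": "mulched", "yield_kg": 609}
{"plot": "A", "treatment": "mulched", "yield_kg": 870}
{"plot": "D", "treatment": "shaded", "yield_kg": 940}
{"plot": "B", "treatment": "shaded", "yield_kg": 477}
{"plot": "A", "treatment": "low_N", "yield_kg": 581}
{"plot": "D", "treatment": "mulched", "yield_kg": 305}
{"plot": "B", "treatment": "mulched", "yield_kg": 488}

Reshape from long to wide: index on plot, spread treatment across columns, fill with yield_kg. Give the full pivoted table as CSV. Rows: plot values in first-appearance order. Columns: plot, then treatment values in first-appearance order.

plot,low_N,irrigated,shaded,mulched
D,746,974,940,305
C,711,496,602,609
A,581,547,267,870
B,25,725,477,488

Columns: plot plus the 4 distinct treatment values (low_N, irrigated, shaded, mulched).
For example, row D column low_N takes yield_kg=746 from the long row (D, low_N).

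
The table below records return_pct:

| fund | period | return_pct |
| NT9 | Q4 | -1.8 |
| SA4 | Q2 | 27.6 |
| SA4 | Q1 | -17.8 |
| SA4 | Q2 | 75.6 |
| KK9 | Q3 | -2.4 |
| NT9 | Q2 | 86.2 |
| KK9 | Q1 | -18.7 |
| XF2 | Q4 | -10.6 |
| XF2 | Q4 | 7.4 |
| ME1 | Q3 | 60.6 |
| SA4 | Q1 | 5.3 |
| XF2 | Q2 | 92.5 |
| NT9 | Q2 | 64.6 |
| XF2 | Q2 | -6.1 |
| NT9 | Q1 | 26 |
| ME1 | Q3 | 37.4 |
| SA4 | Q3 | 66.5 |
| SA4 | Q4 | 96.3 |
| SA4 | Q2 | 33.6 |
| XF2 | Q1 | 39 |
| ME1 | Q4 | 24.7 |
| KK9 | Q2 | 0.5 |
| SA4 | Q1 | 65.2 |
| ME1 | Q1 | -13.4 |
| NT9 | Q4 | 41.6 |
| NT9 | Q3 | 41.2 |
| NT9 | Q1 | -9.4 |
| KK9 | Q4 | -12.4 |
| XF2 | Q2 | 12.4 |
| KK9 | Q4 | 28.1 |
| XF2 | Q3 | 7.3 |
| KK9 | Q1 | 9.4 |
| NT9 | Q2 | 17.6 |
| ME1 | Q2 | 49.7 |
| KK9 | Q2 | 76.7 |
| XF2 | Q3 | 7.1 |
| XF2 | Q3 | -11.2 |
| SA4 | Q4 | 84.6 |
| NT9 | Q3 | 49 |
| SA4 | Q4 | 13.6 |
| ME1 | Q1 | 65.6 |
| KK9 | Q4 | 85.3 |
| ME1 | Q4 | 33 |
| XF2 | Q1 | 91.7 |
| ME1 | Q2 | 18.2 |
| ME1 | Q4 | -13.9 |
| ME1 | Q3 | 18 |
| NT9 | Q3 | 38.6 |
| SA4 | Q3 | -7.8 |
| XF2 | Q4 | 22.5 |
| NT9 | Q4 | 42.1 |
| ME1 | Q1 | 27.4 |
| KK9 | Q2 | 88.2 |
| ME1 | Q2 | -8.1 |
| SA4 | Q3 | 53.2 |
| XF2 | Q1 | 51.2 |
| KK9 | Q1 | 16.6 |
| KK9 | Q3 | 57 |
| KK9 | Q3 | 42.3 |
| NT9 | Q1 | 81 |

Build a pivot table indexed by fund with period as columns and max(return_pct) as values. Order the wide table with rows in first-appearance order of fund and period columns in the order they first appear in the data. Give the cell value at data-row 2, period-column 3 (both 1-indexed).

With rows in first-appearance order of fund, row 2 is fund=SA4. period columns in first-appearance order: Q4, Q2, Q1, Q3; column 3 is Q1.
Long rows with fund=SA4, period=Q1: max(-17.8, 5.3, 65.2) = 65.2.

65.2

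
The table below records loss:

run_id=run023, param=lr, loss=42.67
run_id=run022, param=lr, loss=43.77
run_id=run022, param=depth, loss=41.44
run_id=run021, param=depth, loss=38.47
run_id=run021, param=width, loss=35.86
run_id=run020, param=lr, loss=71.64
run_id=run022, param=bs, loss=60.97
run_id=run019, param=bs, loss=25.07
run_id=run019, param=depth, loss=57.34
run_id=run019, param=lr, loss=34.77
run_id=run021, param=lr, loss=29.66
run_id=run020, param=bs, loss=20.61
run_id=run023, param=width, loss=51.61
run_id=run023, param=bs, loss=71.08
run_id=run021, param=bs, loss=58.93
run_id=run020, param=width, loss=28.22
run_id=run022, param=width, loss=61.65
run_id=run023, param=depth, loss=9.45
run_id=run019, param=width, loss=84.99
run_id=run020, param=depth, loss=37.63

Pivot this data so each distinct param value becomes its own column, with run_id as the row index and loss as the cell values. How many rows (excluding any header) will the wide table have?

5 distinct run_id values → 5 rows.

5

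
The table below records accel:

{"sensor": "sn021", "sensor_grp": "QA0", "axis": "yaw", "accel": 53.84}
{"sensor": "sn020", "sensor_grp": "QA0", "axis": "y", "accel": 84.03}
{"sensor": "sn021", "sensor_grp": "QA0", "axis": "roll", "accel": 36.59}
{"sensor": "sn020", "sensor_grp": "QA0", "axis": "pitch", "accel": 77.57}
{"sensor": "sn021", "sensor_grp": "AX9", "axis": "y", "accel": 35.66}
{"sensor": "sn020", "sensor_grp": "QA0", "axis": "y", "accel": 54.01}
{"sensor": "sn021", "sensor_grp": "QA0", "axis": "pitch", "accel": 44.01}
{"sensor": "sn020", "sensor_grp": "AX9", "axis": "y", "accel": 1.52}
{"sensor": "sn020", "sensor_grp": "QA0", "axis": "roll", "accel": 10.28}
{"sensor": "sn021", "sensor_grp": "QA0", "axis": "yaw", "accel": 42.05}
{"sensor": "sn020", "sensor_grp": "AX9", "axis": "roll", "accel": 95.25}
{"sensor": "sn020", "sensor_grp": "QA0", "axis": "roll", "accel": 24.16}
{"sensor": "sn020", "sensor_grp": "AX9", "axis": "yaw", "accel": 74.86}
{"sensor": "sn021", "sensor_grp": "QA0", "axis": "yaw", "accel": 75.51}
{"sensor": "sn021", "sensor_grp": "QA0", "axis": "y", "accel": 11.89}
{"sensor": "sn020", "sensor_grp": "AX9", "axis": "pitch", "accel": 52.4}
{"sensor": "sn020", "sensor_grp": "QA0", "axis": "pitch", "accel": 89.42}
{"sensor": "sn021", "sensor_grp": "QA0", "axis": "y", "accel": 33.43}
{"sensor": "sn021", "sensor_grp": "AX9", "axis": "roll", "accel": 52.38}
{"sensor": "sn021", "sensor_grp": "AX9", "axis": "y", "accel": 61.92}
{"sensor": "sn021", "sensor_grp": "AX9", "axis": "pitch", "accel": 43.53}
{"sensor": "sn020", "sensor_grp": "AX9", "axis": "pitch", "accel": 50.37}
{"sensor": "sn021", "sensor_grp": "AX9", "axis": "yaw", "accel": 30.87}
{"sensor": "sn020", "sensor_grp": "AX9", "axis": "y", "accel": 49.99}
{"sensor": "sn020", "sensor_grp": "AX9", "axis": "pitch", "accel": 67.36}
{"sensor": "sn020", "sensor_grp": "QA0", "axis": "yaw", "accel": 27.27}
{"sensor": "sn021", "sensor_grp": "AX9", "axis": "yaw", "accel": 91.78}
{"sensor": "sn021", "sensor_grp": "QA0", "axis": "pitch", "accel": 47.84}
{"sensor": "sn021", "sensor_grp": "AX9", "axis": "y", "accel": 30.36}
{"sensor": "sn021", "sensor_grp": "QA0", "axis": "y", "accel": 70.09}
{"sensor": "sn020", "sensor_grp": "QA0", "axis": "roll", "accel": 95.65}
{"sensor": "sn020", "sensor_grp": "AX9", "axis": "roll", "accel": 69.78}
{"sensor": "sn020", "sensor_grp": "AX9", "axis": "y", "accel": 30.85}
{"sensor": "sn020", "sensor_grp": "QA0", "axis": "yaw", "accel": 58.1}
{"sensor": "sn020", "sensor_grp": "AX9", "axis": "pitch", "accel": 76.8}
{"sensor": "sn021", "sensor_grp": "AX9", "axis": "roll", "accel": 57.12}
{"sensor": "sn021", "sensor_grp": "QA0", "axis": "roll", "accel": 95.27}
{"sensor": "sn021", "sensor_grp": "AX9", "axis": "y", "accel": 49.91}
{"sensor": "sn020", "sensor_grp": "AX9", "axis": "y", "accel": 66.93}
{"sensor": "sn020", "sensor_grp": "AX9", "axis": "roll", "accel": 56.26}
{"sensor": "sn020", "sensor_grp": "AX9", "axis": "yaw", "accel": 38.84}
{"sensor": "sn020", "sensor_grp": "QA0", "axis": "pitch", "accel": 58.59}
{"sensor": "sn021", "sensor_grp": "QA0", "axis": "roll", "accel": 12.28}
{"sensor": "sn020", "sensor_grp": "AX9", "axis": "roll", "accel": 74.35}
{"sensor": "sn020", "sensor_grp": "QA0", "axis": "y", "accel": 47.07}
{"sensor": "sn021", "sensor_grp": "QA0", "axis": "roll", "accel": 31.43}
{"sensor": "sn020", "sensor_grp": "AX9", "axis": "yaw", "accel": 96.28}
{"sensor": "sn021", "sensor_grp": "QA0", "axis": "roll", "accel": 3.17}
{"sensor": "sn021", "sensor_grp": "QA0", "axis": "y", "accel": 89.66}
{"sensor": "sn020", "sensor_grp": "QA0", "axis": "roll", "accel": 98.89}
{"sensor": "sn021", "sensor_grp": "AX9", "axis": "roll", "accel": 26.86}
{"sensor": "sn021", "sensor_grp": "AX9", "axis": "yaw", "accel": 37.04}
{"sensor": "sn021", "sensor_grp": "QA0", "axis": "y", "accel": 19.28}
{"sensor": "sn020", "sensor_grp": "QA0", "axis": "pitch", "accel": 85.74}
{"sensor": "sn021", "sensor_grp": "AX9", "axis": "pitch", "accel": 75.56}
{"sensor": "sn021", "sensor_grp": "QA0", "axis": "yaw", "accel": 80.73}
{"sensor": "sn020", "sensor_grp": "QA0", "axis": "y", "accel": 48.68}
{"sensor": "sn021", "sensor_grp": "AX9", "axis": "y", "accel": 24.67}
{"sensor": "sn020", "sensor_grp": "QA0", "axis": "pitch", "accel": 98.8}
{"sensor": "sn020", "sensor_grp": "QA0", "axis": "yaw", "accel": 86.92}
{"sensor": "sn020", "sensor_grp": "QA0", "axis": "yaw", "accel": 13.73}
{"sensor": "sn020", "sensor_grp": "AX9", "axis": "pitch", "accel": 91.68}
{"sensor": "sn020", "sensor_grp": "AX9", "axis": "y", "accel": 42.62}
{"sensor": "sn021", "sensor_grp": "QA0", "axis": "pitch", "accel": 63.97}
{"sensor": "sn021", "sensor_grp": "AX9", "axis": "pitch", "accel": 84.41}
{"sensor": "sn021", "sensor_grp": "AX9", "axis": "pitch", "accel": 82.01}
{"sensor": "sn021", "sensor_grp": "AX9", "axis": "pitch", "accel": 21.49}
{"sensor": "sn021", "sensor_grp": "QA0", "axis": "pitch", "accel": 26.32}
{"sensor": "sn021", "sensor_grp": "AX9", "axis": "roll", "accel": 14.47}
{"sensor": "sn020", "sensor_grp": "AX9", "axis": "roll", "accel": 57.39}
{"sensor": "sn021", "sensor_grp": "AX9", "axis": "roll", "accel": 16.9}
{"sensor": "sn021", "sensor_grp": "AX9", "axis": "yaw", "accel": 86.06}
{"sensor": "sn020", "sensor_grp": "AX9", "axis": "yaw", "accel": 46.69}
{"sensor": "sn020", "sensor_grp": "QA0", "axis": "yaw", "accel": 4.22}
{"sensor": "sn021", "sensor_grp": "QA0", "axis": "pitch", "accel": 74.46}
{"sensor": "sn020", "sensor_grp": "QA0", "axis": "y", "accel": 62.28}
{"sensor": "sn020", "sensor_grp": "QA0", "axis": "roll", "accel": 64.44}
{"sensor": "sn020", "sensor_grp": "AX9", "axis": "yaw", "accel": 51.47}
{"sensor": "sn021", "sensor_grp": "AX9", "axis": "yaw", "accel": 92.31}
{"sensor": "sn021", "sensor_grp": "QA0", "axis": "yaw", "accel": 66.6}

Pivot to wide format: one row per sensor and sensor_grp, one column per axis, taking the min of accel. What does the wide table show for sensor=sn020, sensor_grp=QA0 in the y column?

47.07

Rows with sensor=sn020, sensor_grp=QA0 and axis=y: accel values are 84.03, 54.01, 47.07, 48.68, 62.28.
min(84.03, 54.01, 47.07, 48.68, 62.28) = 47.07.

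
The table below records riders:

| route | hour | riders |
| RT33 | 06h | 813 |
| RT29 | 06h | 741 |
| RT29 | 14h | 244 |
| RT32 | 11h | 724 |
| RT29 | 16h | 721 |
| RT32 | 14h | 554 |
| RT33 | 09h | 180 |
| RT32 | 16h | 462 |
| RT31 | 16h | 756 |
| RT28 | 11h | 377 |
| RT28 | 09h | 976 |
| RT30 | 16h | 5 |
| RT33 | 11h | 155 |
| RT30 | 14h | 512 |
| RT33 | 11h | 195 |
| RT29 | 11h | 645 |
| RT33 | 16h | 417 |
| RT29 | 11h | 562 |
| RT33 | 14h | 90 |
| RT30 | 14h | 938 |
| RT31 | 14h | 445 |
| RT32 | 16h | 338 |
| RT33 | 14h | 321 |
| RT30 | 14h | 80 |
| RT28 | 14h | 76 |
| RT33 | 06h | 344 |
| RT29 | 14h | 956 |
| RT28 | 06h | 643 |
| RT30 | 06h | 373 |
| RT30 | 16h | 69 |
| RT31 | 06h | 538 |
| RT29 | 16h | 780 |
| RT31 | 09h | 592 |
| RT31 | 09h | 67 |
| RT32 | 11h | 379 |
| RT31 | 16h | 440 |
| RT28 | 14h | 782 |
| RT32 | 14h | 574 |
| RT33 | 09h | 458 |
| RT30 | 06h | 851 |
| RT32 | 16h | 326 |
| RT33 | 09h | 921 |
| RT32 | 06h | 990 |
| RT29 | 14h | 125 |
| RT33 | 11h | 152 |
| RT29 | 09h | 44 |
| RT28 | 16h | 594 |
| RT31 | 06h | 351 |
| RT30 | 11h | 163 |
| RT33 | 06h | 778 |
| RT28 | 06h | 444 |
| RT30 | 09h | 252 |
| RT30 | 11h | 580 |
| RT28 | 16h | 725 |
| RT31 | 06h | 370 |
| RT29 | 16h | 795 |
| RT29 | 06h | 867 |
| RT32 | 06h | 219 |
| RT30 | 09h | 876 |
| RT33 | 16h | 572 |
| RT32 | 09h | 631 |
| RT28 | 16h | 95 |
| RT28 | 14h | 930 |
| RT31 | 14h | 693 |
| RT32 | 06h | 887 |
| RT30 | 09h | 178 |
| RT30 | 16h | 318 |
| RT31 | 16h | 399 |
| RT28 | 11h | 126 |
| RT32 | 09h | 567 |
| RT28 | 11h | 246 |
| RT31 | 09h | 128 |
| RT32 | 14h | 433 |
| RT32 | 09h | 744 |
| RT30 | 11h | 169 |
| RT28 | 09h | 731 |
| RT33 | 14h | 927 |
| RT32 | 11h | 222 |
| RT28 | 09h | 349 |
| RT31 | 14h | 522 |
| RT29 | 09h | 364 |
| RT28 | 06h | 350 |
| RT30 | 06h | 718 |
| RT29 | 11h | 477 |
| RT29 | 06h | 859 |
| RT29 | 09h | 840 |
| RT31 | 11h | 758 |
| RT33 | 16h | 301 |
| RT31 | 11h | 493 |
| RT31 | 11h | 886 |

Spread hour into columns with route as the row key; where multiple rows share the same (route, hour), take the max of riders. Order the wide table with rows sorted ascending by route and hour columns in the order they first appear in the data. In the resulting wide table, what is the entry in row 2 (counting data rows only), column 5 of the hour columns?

With rows sorted ascending by route, row 2 is route=RT29. hour columns in first-appearance order: 06h, 14h, 11h, 16h, 09h; column 5 is 09h.
Long rows with route=RT29, hour=09h: max(44, 364, 840) = 840.

840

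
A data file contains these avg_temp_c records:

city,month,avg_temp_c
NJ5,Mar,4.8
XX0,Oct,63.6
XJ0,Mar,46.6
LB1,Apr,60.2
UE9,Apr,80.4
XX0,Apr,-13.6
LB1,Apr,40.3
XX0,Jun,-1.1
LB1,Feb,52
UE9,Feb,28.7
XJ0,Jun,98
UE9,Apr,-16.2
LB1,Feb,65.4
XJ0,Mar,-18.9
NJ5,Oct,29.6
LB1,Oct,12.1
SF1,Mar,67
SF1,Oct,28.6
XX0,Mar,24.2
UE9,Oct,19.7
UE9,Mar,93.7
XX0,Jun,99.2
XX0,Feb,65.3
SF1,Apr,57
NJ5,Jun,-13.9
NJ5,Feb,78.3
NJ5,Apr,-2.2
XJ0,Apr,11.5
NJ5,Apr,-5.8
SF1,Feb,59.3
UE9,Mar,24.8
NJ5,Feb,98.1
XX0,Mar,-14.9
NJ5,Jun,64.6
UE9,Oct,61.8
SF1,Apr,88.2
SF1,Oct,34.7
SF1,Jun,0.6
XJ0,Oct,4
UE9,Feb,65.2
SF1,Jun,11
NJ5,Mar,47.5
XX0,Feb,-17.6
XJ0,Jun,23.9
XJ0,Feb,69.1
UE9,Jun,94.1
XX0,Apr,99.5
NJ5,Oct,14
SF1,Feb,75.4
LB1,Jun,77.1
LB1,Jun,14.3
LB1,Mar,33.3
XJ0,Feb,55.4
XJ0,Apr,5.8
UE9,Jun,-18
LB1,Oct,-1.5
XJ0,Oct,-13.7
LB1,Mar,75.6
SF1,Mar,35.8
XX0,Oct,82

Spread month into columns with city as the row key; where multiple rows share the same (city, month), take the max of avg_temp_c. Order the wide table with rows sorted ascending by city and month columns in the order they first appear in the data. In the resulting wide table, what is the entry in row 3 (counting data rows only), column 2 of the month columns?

34.7

With rows sorted ascending by city, row 3 is city=SF1. month columns in first-appearance order: Mar, Oct, Apr, Jun, Feb; column 2 is Oct.
Long rows with city=SF1, month=Oct: max(28.6, 34.7) = 34.7.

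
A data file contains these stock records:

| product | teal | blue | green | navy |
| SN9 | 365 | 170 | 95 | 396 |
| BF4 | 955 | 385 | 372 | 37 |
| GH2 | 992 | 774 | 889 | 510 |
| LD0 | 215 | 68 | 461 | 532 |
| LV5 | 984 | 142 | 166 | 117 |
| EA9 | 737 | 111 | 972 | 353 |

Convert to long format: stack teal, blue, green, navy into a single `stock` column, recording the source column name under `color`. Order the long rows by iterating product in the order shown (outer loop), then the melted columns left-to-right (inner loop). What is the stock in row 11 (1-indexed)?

24 rows total (6 × 4). Row 11: index ⌊(11-1)/4⌋ = 2 into product → GH2; (11-1) mod 4 = 2 into the melted columns → green.
So row 11 is (GH2, green, 889); stock = 889.

889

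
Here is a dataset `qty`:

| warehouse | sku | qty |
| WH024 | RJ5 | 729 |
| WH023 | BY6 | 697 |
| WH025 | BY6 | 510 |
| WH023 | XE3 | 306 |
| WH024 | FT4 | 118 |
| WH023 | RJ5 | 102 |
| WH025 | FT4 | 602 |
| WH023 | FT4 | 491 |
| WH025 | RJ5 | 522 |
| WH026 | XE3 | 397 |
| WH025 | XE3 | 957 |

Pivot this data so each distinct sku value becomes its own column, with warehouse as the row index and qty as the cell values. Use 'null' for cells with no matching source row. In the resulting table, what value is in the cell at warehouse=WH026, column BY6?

null

No long-format row has warehouse=WH026 and sku=BY6, so the cell is null.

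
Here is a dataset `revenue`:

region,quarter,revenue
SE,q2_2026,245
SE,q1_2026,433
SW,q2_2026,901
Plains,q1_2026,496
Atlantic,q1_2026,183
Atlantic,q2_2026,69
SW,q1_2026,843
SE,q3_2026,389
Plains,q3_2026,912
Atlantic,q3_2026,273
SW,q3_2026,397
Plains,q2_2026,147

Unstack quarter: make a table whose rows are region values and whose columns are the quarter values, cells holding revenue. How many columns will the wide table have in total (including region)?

1 column for region plus 3 distinct quarter values → 4 columns.

4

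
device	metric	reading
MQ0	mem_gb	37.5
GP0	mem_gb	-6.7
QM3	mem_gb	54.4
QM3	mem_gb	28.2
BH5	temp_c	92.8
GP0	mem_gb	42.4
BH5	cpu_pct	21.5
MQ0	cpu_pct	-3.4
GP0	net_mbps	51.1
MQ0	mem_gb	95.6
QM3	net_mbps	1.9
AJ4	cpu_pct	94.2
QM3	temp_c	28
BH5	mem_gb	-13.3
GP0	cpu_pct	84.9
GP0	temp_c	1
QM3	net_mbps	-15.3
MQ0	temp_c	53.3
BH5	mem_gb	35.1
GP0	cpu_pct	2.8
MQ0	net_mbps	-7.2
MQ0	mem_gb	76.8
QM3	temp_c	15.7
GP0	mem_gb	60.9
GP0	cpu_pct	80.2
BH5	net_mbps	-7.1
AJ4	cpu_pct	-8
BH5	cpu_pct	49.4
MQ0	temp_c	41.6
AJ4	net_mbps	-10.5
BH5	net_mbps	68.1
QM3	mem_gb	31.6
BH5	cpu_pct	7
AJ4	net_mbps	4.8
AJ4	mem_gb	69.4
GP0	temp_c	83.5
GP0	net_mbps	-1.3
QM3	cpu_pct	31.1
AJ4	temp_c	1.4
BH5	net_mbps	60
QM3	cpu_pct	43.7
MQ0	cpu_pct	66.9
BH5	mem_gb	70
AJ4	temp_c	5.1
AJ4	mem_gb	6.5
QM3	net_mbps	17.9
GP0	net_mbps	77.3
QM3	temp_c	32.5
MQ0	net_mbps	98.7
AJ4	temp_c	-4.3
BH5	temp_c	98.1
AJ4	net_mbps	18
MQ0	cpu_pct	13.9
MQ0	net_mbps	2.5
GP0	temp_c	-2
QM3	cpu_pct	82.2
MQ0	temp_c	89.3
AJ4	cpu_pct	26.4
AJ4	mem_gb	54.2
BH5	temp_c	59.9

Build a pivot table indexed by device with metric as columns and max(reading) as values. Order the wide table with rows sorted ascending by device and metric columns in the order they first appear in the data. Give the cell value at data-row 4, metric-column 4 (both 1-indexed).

98.7

With rows sorted ascending by device, row 4 is device=MQ0. metric columns in first-appearance order: mem_gb, temp_c, cpu_pct, net_mbps; column 4 is net_mbps.
Long rows with device=MQ0, metric=net_mbps: max(-7.2, 98.7, 2.5) = 98.7.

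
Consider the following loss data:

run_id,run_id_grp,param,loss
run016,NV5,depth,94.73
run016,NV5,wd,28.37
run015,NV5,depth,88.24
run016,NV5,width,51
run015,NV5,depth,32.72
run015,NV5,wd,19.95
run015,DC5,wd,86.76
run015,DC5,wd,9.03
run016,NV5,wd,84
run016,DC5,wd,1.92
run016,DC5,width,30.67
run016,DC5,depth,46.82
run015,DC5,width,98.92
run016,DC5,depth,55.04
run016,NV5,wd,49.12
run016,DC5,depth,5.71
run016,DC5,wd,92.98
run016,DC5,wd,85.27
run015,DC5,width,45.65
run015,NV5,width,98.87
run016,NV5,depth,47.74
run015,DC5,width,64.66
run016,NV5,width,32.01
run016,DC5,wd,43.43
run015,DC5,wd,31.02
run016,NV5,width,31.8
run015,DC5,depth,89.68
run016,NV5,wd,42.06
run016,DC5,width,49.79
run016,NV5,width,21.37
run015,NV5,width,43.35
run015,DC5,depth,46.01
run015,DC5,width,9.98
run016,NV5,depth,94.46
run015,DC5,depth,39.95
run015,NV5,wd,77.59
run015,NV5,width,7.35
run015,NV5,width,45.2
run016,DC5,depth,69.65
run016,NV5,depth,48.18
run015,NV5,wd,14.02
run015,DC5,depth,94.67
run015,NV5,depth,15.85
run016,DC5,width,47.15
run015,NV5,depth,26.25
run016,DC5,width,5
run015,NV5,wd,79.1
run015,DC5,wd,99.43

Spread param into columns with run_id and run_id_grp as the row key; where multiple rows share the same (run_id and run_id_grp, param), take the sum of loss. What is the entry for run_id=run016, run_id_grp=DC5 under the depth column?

Rows with run_id=run016, run_id_grp=DC5 and param=depth: loss values are 46.82, 55.04, 5.71, 69.65.
46.82 + 55.04 + 5.71 + 69.65 = 177.22.

177.22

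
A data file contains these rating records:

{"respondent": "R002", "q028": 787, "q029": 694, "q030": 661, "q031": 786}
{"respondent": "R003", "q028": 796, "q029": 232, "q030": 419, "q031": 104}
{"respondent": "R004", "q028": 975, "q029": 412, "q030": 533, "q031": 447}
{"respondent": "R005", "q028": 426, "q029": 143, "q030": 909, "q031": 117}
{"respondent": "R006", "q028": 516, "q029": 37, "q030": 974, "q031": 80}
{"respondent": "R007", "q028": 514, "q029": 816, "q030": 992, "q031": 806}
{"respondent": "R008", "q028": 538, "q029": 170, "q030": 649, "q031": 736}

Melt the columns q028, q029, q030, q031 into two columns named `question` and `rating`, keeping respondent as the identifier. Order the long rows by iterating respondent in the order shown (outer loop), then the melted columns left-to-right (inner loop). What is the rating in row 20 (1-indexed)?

80

28 rows total (7 × 4). Row 20: index ⌊(20-1)/4⌋ = 4 into respondent → R006; (20-1) mod 4 = 3 into the melted columns → q031.
So row 20 is (R006, q031, 80); rating = 80.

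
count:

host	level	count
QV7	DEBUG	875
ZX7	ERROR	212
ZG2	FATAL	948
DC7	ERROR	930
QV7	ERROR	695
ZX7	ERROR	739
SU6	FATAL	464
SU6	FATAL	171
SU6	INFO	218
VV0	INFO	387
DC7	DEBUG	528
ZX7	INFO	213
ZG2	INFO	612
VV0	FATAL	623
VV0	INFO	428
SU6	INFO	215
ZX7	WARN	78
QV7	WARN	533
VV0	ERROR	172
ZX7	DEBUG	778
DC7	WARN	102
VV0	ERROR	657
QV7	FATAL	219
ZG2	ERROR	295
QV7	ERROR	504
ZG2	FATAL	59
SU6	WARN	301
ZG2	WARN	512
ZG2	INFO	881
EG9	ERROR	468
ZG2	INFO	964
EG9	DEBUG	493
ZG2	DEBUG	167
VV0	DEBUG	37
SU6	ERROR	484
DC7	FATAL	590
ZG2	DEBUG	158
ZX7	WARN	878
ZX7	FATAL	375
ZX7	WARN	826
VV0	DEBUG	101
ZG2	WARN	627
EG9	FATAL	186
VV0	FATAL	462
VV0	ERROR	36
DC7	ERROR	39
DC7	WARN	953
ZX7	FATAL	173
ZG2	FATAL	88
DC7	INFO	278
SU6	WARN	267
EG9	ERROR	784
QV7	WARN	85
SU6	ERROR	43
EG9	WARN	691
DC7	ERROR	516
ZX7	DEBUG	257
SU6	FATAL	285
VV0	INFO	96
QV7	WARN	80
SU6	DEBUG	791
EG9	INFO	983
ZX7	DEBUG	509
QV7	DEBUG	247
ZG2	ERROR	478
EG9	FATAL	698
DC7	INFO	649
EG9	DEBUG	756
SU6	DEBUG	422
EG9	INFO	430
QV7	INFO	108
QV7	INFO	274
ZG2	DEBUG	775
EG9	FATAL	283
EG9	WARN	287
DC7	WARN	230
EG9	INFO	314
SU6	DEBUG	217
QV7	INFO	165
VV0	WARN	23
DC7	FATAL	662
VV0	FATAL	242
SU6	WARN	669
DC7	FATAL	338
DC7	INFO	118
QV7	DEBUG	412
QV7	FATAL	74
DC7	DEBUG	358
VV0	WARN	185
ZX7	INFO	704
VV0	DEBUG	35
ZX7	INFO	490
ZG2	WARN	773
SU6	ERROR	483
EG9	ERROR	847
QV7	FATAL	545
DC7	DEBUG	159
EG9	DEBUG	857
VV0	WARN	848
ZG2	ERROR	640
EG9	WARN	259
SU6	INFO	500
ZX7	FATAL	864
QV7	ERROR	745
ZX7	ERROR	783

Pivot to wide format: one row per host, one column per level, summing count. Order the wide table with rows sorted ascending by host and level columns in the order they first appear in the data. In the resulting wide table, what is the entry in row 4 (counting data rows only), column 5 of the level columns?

1237

With rows sorted ascending by host, row 4 is host=SU6. level columns in first-appearance order: DEBUG, ERROR, FATAL, INFO, WARN; column 5 is WARN.
Long rows with host=SU6, level=WARN: 301 + 267 + 669 = 1237.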